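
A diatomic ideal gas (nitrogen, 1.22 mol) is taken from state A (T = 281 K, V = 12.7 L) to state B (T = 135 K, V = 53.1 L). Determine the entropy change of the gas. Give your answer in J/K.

ΔS = -4.08 J/K

Entropy is a state function: ΔS = nC_V ln(T₂/T₁) + nR ln(V₂/V₁), with C_V = 5R/2 = 20.79 J mol⁻¹ K⁻¹ for a diatomic ideal gas.
ΔS = 1.22 × [20.79 × ln(135/281) + 8.314 × ln(53.1/12.7)] = -4.08 J/K.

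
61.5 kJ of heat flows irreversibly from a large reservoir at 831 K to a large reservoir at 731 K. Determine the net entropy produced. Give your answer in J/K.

ΔS_hot = −Q/T_H = −61500/831 = -74.01 J/K and ΔS_cold = +Q/T_C = 61500/731 = 84.13 J/K.
ΔS_total = -74.01 + 84.13 = 10.1 J/K, positive as the second law requires.

ΔS_total = 10.1 J/K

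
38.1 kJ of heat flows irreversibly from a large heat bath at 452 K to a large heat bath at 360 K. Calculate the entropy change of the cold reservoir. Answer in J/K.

ΔS_cold = 106 J/K

The cold reservoir gains heat Q, so ΔS_cold = +Q/T_C = 38100/360 = 106 J/K.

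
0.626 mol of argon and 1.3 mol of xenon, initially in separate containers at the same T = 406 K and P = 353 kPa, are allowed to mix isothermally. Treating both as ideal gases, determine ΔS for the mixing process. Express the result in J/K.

ΔS_mix = 10.1 J/K

Mole fractions: x_A = 0.626/1.93 = 0.325, x_B = 0.675.
ΔS_mix = −R(n_A ln x_A + n_B ln x_B) = −8.314 × (0.626 ln 0.325 + 1.3 ln 0.675) = 10.1 J/K.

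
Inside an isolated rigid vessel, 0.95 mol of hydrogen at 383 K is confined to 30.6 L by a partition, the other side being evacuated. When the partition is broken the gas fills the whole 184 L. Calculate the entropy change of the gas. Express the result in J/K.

ΔS_gas = 14.2 J/K

No heat is exchanged and no work is done, so the ideal-gas temperature stays constant.
Entropy is a state function; using a reversible isothermal path, ΔS_gas = nR ln(V₂/V₁) = 0.95 × 8.314 × ln(184/30.6) = 14.2 J/K.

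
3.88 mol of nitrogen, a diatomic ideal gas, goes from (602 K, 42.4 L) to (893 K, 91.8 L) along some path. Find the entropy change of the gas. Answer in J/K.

Entropy is a state function: ΔS = nC_V ln(T₂/T₁) + nR ln(V₂/V₁), with C_V = 5R/2 = 20.79 J mol⁻¹ K⁻¹ for a diatomic ideal gas.
ΔS = 3.88 × [20.79 × ln(893/602) + 8.314 × ln(91.8/42.4)] = 56.7 J/K.

ΔS = 56.7 J/K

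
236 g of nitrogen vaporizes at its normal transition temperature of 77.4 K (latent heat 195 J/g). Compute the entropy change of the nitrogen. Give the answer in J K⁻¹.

ΔS = 595 J/K

Heat absorbed by the substance: Q = mL = 236 × 195 = 46020 J.
At constant T, ΔS = Q_rev/T = 46020 / 77.4 = 595 J/K.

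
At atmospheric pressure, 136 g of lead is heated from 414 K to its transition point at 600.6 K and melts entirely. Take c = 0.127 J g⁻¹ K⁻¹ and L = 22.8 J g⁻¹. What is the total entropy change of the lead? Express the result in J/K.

Warming step: ΔS₁ = m c ln(T_tr/T_i) = 136 × 0.127 × ln(600.6/414) = 6.426 J/K.
Phase change: ΔS₂ = +mL/T_tr = 136 × 22.8 / 600.6 = 5.163 J/K.
ΔS_total = (6.426) + (5.163) = 11.6 J/K.

ΔS = 11.6 J/K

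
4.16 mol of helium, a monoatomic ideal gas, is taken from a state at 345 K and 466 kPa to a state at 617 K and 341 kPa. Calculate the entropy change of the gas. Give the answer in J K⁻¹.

ΔS = 61.1 J/K

ΔS = nC_p ln(T₂/T₁) − nR ln(P₂/P₁), with C_p = 5R/2 = 20.79 J mol⁻¹ K⁻¹ for a monoatomic ideal gas.
ΔS = 4.16 × [20.79 × ln(617/345) − 8.314 × ln(341/466)] = 61.1 J/K.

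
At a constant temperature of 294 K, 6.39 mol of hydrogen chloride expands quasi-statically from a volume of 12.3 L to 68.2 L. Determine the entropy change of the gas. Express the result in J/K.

ΔS_gas = 91 J/K

For an isothermal ideal gas ΔS_gas = nR ln(V₂/V₁) = 6.39 × 8.314 × ln(68.2/12.3) = 91 J/K.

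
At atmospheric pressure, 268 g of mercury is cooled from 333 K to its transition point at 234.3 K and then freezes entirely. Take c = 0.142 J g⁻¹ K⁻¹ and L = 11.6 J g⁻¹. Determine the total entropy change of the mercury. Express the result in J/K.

ΔS = -26.6 J/K

Cooling step: ΔS₁ = m c ln(T_tr/T_i) = 268 × 0.142 × ln(234.3/333) = -13.38 J/K.
Phase change: ΔS₂ = −mL/T_tr = −268 × 11.6 / 234.3 = -13.27 J/K.
ΔS_total = (-13.38) + (-13.27) = -26.6 J/K.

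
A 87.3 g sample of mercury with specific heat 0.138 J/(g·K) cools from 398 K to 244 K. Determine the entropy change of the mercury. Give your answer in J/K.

ΔS = ∫dQ_rev/T = m c ln(T₂/T₁) = 87.3 × 0.138 × ln(244/398) = -5.89 J/K.

ΔS = -5.89 J/K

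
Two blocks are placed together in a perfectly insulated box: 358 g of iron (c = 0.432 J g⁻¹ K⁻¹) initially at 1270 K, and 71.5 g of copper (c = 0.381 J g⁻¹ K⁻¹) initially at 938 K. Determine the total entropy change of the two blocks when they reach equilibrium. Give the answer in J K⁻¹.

ΔS_total = 0.99 J/K

Energy balance: T_f = (m₁c₁T₁ + m₂c₂T₂)/(m₁c₁ + m₂c₂) = 1220.3 K.
ΔS₁ = m₁c₁ ln(T_f/T₁) = 154.656 × ln(1220.3/1270) = -6.177 J/K.
ΔS₂ = m₂c₂ ln(T_f/T₂) = 27.2415 × ln(1220.3/938) = 7.167 J/K.
ΔS_total = -6.177 + 7.167 = 0.99 J/K.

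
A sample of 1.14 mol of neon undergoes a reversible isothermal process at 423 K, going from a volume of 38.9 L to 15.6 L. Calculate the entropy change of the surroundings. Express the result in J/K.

For an isothermal ideal gas ΔS_gas = nR ln(V₂/V₁) = 1.14 × 8.314 × ln(15.6/38.9) = -8.66 J/K.
The process is reversible, so ΔS_surr = −ΔS_gas = 8.66 J/K and ΔS_universe = 0.

ΔS_surr = 8.66 J/K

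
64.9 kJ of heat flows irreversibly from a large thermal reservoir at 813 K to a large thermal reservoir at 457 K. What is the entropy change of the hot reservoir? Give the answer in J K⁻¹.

The hot reservoir loses heat Q, so ΔS_hot = −Q/T_H = −64900/813 = -79.8 J/K.

ΔS_hot = -79.8 J/K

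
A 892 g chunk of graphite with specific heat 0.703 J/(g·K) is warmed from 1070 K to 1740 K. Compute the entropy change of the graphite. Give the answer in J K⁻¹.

ΔS = 305 J/K

ΔS = ∫dQ_rev/T = m c ln(T₂/T₁) = 892 × 0.703 × ln(1740/1070) = 305 J/K.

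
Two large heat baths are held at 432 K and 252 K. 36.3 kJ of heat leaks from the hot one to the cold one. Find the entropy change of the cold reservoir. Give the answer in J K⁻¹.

ΔS_cold = 144 J/K

The cold reservoir gains heat Q, so ΔS_cold = +Q/T_C = 36300/252 = 144 J/K.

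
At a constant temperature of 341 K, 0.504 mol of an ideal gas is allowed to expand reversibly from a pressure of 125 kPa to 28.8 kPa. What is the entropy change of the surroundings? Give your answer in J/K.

For an isothermal ideal gas ΔS_gas = nR ln(P₁/P₂) = 0.504 × 8.314 × ln(125/28.8) = 6.15 J/K.
The process is reversible, so ΔS_surr = −ΔS_gas = -6.15 J/K and ΔS_universe = 0.

ΔS_surr = -6.15 J/K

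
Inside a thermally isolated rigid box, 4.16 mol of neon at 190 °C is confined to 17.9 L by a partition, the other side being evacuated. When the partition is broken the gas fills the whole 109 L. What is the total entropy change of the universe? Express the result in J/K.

ΔS_universe = 62.5 J/K

No heat is exchanged and no work is done, so the ideal-gas temperature stays constant.
Entropy is a state function; using a reversible isothermal path, ΔS_gas = nR ln(V₂/V₁) = 4.16 × 8.314 × ln(109/17.9) = 62.5 J/K.
The insulated surroundings exchange no heat, so ΔS_surr = 0 and ΔS_universe = ΔS_gas.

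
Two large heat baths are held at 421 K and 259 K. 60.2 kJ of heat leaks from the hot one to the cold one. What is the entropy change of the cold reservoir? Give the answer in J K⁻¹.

ΔS_cold = 232 J/K

The cold reservoir gains heat Q, so ΔS_cold = +Q/T_C = 60200/259 = 232 J/K.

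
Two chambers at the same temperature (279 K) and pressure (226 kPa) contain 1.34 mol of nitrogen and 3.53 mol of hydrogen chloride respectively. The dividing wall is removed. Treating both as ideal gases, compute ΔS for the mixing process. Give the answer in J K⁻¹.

ΔS_mix = 23.8 J/K

Mole fractions: x_A = 1.34/4.87 = 0.275, x_B = 0.725.
ΔS_mix = −R(n_A ln x_A + n_B ln x_B) = −8.314 × (1.34 ln 0.275 + 3.53 ln 0.725) = 23.8 J/K.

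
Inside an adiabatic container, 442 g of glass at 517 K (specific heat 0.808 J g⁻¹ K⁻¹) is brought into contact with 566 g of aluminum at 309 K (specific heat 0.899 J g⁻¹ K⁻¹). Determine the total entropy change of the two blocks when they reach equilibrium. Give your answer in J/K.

Energy balance: T_f = (m₁c₁T₁ + m₂c₂T₂)/(m₁c₁ + m₂c₂) = 394.78 K.
ΔS₁ = m₁c₁ ln(T_f/T₁) = 357.136 × ln(394.78/517) = -96.323 J/K.
ΔS₂ = m₂c₂ ln(T_f/T₂) = 508.834 × ln(394.78/309) = 124.66 J/K.
ΔS_total = -96.323 + 124.66 = 28.3 J/K.

ΔS_total = 28.3 J/K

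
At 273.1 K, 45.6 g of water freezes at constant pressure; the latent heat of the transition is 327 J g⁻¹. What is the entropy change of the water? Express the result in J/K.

ΔS = -54.6 J/K

Heat released by the substance: Q = −mL = −45.6 × 327 = −14911.2 J.
At constant T, ΔS = Q_rev/T = −14911.2 / 273.1 = -54.6 J/K.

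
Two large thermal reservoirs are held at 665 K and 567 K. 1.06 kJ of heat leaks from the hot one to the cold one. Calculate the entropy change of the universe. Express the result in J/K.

ΔS_hot = −Q/T_H = −1060/665 = -1.59398 J/K and ΔS_cold = +Q/T_C = 1060/567 = 1.86949 J/K.
ΔS_total = -1.59398 + 1.86949 = 0.276 J/K, positive as the second law requires.

ΔS_total = 0.276 J/K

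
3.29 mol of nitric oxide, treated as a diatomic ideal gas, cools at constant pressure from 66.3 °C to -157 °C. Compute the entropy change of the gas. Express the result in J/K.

ΔS = -103 J/K

In kelvin: T₁ = 339.45 K, T₂ = 116.15 K. At constant pressure, ΔS = nC_p ln(T₂/T₁) with C_p = 7R/2 = 29.1 J mol⁻¹ K⁻¹.
ΔS = 3.29 × 29.1 × ln(116.15/339.45) = -103 J/K.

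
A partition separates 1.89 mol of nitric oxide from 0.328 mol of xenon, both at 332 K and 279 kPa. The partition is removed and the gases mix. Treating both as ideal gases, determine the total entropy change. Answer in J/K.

ΔS_mix = 7.73 J/K

Mole fractions: x_A = 1.89/2.22 = 0.852, x_B = 0.148.
ΔS_mix = −R(n_A ln x_A + n_B ln x_B) = −8.314 × (1.89 ln 0.852 + 0.328 ln 0.148) = 7.73 J/K.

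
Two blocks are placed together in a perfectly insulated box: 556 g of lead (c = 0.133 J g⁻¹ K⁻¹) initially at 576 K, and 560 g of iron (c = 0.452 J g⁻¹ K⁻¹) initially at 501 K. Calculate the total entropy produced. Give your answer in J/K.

Energy balance: T_f = (m₁c₁T₁ + m₂c₂T₂)/(m₁c₁ + m₂c₂) = 517.96 K.
ΔS₁ = m₁c₁ ln(T_f/T₁) = 73.948 × ln(517.96/576) = -7.854 J/K.
ΔS₂ = m₂c₂ ln(T_f/T₂) = 253.12 × ln(517.96/501) = 8.425 J/K.
ΔS_total = -7.854 + 8.425 = 0.571 J/K.

ΔS_total = 0.571 J/K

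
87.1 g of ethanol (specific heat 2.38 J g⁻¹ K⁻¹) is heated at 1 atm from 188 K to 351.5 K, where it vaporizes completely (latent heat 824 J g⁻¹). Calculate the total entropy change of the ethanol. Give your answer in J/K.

Warming step: ΔS₁ = m c ln(T_tr/T_i) = 87.1 × 2.38 × ln(351.5/188) = 129.7 J/K.
Phase change: ΔS₂ = +mL/T_tr = 87.1 × 824 / 351.5 = 204.2 J/K.
ΔS_total = (129.7) + (204.2) = 334 J/K.

ΔS = 334 J/K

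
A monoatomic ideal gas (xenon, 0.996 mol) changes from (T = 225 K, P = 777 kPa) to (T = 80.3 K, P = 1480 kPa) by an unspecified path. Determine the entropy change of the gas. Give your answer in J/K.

ΔS = nC_p ln(T₂/T₁) − nR ln(P₂/P₁), with C_p = 5R/2 = 20.79 J mol⁻¹ K⁻¹ for a monoatomic ideal gas.
ΔS = 0.996 × [20.79 × ln(80.3/225) − 8.314 × ln(1480/777)] = -26.7 J/K.

ΔS = -26.7 J/K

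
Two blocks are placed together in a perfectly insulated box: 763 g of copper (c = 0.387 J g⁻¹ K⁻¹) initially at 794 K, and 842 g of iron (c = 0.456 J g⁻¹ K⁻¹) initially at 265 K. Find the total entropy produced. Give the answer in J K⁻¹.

ΔS_total = 100 J/K

Energy balance: T_f = (m₁c₁T₁ + m₂c₂T₂)/(m₁c₁ + m₂c₂) = 494.97 K.
ΔS₁ = m₁c₁ ln(T_f/T₁) = 295.281 × ln(494.97/794) = -139.5 J/K.
ΔS₂ = m₂c₂ ln(T_f/T₂) = 383.952 × ln(494.97/265) = 239.9 J/K.
ΔS_total = -139.5 + 239.9 = 100 J/K.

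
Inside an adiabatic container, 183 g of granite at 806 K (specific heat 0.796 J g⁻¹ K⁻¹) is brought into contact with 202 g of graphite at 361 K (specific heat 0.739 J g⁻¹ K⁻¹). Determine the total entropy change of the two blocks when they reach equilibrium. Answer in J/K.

ΔS_total = 23.2 J/K

Energy balance: T_f = (m₁c₁T₁ + m₂c₂T₂)/(m₁c₁ + m₂c₂) = 580.78 K.
ΔS₁ = m₁c₁ ln(T_f/T₁) = 145.668 × ln(580.78/806) = -47.74 J/K.
ΔS₂ = m₂c₂ ln(T_f/T₂) = 149.278 × ln(580.78/361) = 70.98 J/K.
ΔS_total = -47.74 + 70.98 = 23.2 J/K.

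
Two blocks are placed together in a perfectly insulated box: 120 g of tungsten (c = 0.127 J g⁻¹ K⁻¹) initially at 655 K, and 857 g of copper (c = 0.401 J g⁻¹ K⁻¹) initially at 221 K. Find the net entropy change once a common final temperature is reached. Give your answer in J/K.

ΔS_total = 12.2 J/K

Energy balance: T_f = (m₁c₁T₁ + m₂c₂T₂)/(m₁c₁ + m₂c₂) = 239.43 K.
ΔS₁ = m₁c₁ ln(T_f/T₁) = 15.24 × ln(239.43/655) = -15.34 J/K.
ΔS₂ = m₂c₂ ln(T_f/T₂) = 343.657 × ln(239.43/221) = 27.53 J/K.
ΔS_total = -15.34 + 27.53 = 12.2 J/K.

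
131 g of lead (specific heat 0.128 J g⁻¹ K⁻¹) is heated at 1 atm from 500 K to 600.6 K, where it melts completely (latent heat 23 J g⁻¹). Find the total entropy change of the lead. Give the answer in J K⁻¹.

Warming step: ΔS₁ = m c ln(T_tr/T_i) = 131 × 0.128 × ln(600.6/500) = 3.074 J/K.
Phase change: ΔS₂ = +mL/T_tr = 131 × 23 / 600.6 = 5.017 J/K.
ΔS_total = (3.074) + (5.017) = 8.09 J/K.

ΔS = 8.09 J/K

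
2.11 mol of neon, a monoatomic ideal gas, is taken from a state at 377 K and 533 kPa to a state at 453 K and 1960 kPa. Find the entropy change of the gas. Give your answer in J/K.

ΔS = -14.8 J/K

ΔS = nC_p ln(T₂/T₁) − nR ln(P₂/P₁), with C_p = 5R/2 = 20.79 J mol⁻¹ K⁻¹ for a monoatomic ideal gas.
ΔS = 2.11 × [20.79 × ln(453/377) − 8.314 × ln(1960/533)] = -14.8 J/K.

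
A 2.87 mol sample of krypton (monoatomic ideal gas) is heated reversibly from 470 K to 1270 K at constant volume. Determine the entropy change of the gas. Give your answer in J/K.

At constant volume, ΔS = nC_V ln(T₂/T₁) with C_V = 3R/2 = 12.47 J mol⁻¹ K⁻¹.
ΔS = 2.87 × 12.47 × ln(1270/470) = 35.6 J/K.

ΔS = 35.6 J/K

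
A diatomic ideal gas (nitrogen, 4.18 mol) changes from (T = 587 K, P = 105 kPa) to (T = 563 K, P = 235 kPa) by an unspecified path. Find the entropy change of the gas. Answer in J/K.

ΔS = nC_p ln(T₂/T₁) − nR ln(P₂/P₁), with C_p = 7R/2 = 29.1 J mol⁻¹ K⁻¹ for a diatomic ideal gas.
ΔS = 4.18 × [29.1 × ln(563/587) − 8.314 × ln(235/105)] = -33.1 J/K.

ΔS = -33.1 J/K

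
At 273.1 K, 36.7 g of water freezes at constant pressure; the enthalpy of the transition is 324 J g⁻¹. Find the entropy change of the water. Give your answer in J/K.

ΔS = -43.5 J/K

Heat released by the substance: Q = −mL = −36.7 × 324 = −11890.8 J.
At constant T, ΔS = Q_rev/T = −11890.8 / 273.1 = -43.5 J/K.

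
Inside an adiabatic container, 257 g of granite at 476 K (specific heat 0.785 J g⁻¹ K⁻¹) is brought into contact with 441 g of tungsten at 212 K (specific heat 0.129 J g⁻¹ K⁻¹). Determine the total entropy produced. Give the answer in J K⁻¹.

Energy balance: T_f = (m₁c₁T₁ + m₂c₂T₂)/(m₁c₁ + m₂c₂) = 417.93 K.
ΔS₁ = m₁c₁ ln(T_f/T₁) = 201.745 × ln(417.93/476) = -26.25 J/K.
ΔS₂ = m₂c₂ ln(T_f/T₂) = 56.889 × ln(417.93/212) = 38.61 J/K.
ΔS_total = -26.25 + 38.61 = 12.4 J/K.

ΔS_total = 12.4 J/K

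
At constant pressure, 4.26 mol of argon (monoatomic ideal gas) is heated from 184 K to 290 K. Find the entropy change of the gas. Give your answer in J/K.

ΔS = 40.3 J/K

At constant pressure, ΔS = nC_p ln(T₂/T₁) with C_p = 5R/2 = 20.79 J mol⁻¹ K⁻¹.
ΔS = 4.26 × 20.79 × ln(290/184) = 40.3 J/K.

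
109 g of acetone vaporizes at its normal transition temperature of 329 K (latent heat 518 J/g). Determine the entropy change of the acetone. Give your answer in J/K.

ΔS = 172 J/K

Heat absorbed by the substance: Q = mL = 109 × 518 = 56462 J.
At constant T, ΔS = Q_rev/T = 56462 / 329 = 172 J/K.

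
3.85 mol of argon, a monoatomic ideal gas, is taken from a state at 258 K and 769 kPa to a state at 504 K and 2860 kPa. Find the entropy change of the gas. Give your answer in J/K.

ΔS = 11.5 J/K

ΔS = nC_p ln(T₂/T₁) − nR ln(P₂/P₁), with C_p = 5R/2 = 20.79 J mol⁻¹ K⁻¹ for a monoatomic ideal gas.
ΔS = 3.85 × [20.79 × ln(504/258) − 8.314 × ln(2860/769)] = 11.5 J/K.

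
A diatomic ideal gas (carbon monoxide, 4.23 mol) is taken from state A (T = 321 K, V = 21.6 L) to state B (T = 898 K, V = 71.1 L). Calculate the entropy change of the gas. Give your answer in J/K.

ΔS = 132 J/K

Entropy is a state function: ΔS = nC_V ln(T₂/T₁) + nR ln(V₂/V₁), with C_V = 5R/2 = 20.79 J mol⁻¹ K⁻¹ for a diatomic ideal gas.
ΔS = 4.23 × [20.79 × ln(898/321) + 8.314 × ln(71.1/21.6)] = 132 J/K.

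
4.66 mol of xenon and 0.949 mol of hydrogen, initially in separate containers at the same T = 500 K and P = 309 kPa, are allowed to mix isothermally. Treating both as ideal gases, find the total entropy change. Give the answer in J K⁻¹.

ΔS_mix = 21.2 J/K

Mole fractions: x_A = 4.66/5.61 = 0.831, x_B = 0.169.
ΔS_mix = −R(n_A ln x_A + n_B ln x_B) = −8.314 × (4.66 ln 0.831 + 0.949 ln 0.169) = 21.2 J/K.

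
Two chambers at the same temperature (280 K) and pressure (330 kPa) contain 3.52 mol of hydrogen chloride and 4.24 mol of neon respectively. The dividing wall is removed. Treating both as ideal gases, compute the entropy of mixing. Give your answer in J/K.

ΔS_mix = 44.4 J/K

Mole fractions: x_A = 3.52/7.76 = 0.454, x_B = 0.546.
ΔS_mix = −R(n_A ln x_A + n_B ln x_B) = −8.314 × (3.52 ln 0.454 + 4.24 ln 0.546) = 44.4 J/K.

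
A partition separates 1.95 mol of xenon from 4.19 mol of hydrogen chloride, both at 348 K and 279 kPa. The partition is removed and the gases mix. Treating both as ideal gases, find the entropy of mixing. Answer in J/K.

Mole fractions: x_A = 1.95/6.14 = 0.318, x_B = 0.682.
ΔS_mix = −R(n_A ln x_A + n_B ln x_B) = −8.314 × (1.95 ln 0.318 + 4.19 ln 0.682) = 31.9 J/K.

ΔS_mix = 31.9 J/K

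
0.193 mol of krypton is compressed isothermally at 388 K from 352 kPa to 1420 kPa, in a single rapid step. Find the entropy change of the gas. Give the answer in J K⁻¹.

ΔS_gas = -2.24 J/K

Entropy is a state function, so ΔS_gas depends only on the end states.
For an isothermal ideal gas ΔS_gas = nR ln(P₁/P₂) = 0.193 × 8.314 × ln(352/1420) = -2.24 J/K.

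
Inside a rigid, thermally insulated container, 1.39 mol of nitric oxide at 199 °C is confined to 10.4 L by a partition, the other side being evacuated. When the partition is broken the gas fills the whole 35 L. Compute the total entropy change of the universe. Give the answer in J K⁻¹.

ΔS_universe = 14 J/K

No heat is exchanged and no work is done, so the ideal-gas temperature stays constant.
Entropy is a state function; using a reversible isothermal path, ΔS_gas = nR ln(V₂/V₁) = 1.39 × 8.314 × ln(35/10.4) = 14 J/K.
The insulated surroundings exchange no heat, so ΔS_surr = 0 and ΔS_universe = ΔS_gas.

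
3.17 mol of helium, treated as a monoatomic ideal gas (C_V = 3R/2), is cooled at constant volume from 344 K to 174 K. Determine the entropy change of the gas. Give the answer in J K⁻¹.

At constant volume, ΔS = nC_V ln(T₂/T₁) with C_V = 3R/2 = 12.47 J mol⁻¹ K⁻¹.
ΔS = 3.17 × 12.47 × ln(174/344) = -26.9 J/K.

ΔS = -26.9 J/K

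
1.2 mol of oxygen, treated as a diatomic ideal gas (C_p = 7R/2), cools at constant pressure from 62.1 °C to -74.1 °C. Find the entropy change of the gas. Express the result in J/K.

In kelvin: T₁ = 335.25 K, T₂ = 199.05 K. At constant pressure, ΔS = nC_p ln(T₂/T₁) with C_p = 7R/2 = 29.1 J mol⁻¹ K⁻¹.
ΔS = 1.2 × 29.1 × ln(199.05/335.25) = -18.2 J/K.

ΔS = -18.2 J/K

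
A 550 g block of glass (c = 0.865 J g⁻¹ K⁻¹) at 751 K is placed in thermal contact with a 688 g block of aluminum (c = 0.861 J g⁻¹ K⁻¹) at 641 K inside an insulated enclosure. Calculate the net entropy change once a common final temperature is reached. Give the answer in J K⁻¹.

ΔS_total = 3.32 J/K

Energy balance: T_f = (m₁c₁T₁ + m₂c₂T₂)/(m₁c₁ + m₂c₂) = 690 K.
ΔS₁ = m₁c₁ ln(T_f/T₁) = 475.75 × ln(690/751) = -40.31 J/K.
ΔS₂ = m₂c₂ ln(T_f/T₂) = 592.368 × ln(690/641) = 43.63 J/K.
ΔS_total = -40.31 + 43.63 = 3.32 J/K.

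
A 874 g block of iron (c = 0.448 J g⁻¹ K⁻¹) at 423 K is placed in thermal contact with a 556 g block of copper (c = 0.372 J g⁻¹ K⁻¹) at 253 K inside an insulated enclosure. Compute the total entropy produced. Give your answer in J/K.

Energy balance: T_f = (m₁c₁T₁ + m₂c₂T₂)/(m₁c₁ + m₂c₂) = 364.24 K.
ΔS₁ = m₁c₁ ln(T_f/T₁) = 391.552 × ln(364.24/423) = -58.56 J/K.
ΔS₂ = m₂c₂ ln(T_f/T₂) = 206.832 × ln(364.24/253) = 75.37 J/K.
ΔS_total = -58.56 + 75.37 = 16.8 J/K.

ΔS_total = 16.8 J/K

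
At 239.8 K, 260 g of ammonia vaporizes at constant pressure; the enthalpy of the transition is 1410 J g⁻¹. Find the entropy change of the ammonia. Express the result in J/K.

ΔS = 1530 J/K

Heat absorbed by the substance: Q = mL = 260 × 1410 = 366600 J.
At constant T, ΔS = Q_rev/T = 366600 / 239.8 = 1530 J/K.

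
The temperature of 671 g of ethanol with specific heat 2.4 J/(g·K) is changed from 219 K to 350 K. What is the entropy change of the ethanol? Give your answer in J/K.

ΔS = ∫dQ_rev/T = m c ln(T₂/T₁) = 671 × 2.4 × ln(350/219) = 755 J/K.

ΔS = 755 J/K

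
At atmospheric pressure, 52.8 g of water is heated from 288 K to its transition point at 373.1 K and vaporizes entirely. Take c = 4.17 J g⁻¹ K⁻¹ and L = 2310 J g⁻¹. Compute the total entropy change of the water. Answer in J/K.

Warming step: ΔS₁ = m c ln(T_tr/T_i) = 52.8 × 4.17 × ln(373.1/288) = 57 J/K.
Phase change: ΔS₂ = +mL/T_tr = 52.8 × 2310 / 373.1 = 326.9 J/K.
ΔS_total = (57) + (326.9) = 384 J/K.

ΔS = 384 J/K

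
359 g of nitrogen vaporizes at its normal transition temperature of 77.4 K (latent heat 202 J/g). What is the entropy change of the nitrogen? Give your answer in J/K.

ΔS = 937 J/K

Heat absorbed by the substance: Q = mL = 359 × 202 = 72518 J.
At constant T, ΔS = Q_rev/T = 72518 / 77.4 = 937 J/K.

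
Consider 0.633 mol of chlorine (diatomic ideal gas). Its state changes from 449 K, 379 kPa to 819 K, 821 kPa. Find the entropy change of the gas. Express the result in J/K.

ΔS = 7 J/K

ΔS = nC_p ln(T₂/T₁) − nR ln(P₂/P₁), with C_p = 7R/2 = 29.1 J mol⁻¹ K⁻¹ for a diatomic ideal gas.
ΔS = 0.633 × [29.1 × ln(819/449) − 8.314 × ln(821/379)] = 7 J/K.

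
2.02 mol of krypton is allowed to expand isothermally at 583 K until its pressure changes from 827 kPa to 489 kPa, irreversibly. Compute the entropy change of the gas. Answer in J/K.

Entropy is a state function, so ΔS_gas depends only on the end states.
For an isothermal ideal gas ΔS_gas = nR ln(P₁/P₂) = 2.02 × 8.314 × ln(827/489) = 8.82 J/K.

ΔS_gas = 8.82 J/K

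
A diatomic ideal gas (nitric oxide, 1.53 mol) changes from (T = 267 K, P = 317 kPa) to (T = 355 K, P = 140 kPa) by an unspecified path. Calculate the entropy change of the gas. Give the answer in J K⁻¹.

ΔS = nC_p ln(T₂/T₁) − nR ln(P₂/P₁), with C_p = 7R/2 = 29.1 J mol⁻¹ K⁻¹ for a diatomic ideal gas.
ΔS = 1.53 × [29.1 × ln(355/267) − 8.314 × ln(140/317)] = 23.1 J/K.

ΔS = 23.1 J/K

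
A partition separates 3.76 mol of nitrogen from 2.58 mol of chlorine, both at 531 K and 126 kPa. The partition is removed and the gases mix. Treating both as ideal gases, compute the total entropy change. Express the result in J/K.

Mole fractions: x_A = 3.76/6.34 = 0.593, x_B = 0.407.
ΔS_mix = −R(n_A ln x_A + n_B ln x_B) = −8.314 × (3.76 ln 0.593 + 2.58 ln 0.407) = 35.6 J/K.

ΔS_mix = 35.6 J/K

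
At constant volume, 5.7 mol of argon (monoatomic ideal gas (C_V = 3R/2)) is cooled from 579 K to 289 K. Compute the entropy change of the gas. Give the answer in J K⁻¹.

ΔS = -49.4 J/K

At constant volume, ΔS = nC_V ln(T₂/T₁) with C_V = 3R/2 = 12.47 J mol⁻¹ K⁻¹.
ΔS = 5.7 × 12.47 × ln(289/579) = -49.4 J/K.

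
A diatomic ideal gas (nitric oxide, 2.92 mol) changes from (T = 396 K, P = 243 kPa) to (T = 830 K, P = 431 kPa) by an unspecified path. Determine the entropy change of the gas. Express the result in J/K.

ΔS = nC_p ln(T₂/T₁) − nR ln(P₂/P₁), with C_p = 7R/2 = 29.1 J mol⁻¹ K⁻¹ for a diatomic ideal gas.
ΔS = 2.92 × [29.1 × ln(830/396) − 8.314 × ln(431/243)] = 49 J/K.

ΔS = 49 J/K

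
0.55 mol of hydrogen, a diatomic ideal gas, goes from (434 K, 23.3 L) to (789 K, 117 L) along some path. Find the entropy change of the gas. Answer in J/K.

Entropy is a state function: ΔS = nC_V ln(T₂/T₁) + nR ln(V₂/V₁), with C_V = 5R/2 = 20.79 J mol⁻¹ K⁻¹ for a diatomic ideal gas.
ΔS = 0.55 × [20.79 × ln(789/434) + 8.314 × ln(117/23.3)] = 14.2 J/K.

ΔS = 14.2 J/K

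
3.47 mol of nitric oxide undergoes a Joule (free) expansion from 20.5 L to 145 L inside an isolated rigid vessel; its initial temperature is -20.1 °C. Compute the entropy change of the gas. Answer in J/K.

For an ideal gas in free expansion Q = 0 and W = 0, so T is unchanged.
Entropy is a state function; using a reversible isothermal path, ΔS_gas = nR ln(V₂/V₁) = 3.47 × 8.314 × ln(145/20.5) = 56.4 J/K.

ΔS_gas = 56.4 J/K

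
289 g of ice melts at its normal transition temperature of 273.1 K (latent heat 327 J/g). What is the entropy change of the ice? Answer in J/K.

Heat absorbed by the substance: Q = mL = 289 × 327 = 94503 J.
At constant T, ΔS = Q_rev/T = 94503 / 273.1 = 346 J/K.

ΔS = 346 J/K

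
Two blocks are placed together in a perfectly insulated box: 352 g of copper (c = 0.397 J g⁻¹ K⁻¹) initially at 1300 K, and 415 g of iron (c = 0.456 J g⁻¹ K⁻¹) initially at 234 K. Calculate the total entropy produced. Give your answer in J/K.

ΔS_total = 115 J/K

Energy balance: T_f = (m₁c₁T₁ + m₂c₂T₂)/(m₁c₁ + m₂c₂) = 686.81 K.
ΔS₁ = m₁c₁ ln(T_f/T₁) = 139.744 × ln(686.81/1300) = -89.17 J/K.
ΔS₂ = m₂c₂ ln(T_f/T₂) = 189.24 × ln(686.81/234) = 203.8 J/K.
ΔS_total = -89.17 + 203.8 = 115 J/K.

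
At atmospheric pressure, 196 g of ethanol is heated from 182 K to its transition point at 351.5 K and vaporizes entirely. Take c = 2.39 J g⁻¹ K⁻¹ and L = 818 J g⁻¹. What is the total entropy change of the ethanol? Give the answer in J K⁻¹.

Warming step: ΔS₁ = m c ln(T_tr/T_i) = 196 × 2.39 × ln(351.5/182) = 308.3 J/K.
Phase change: ΔS₂ = +mL/T_tr = 196 × 818 / 351.5 = 456.1 J/K.
ΔS_total = (308.3) + (456.1) = 764 J/K.

ΔS = 764 J/K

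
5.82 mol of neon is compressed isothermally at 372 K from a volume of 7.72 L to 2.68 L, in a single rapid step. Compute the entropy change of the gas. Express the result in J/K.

Entropy is a state function, so ΔS_gas depends only on the end states.
For an isothermal ideal gas ΔS_gas = nR ln(V₂/V₁) = 5.82 × 8.314 × ln(2.68/7.72) = -51.2 J/K.

ΔS_gas = -51.2 J/K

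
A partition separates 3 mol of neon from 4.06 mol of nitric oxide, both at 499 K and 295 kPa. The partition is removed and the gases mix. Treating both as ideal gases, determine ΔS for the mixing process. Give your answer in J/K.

ΔS_mix = 40 J/K

Mole fractions: x_A = 3/7.06 = 0.425, x_B = 0.575.
ΔS_mix = −R(n_A ln x_A + n_B ln x_B) = −8.314 × (3 ln 0.425 + 4.06 ln 0.575) = 40 J/K.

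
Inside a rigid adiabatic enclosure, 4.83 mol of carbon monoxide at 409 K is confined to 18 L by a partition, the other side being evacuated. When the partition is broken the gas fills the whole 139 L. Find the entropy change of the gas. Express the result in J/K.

No heat is exchanged and no work is done, so the ideal-gas temperature stays constant.
Entropy is a state function; using a reversible isothermal path, ΔS_gas = nR ln(V₂/V₁) = 4.83 × 8.314 × ln(139/18) = 82.1 J/K.

ΔS_gas = 82.1 J/K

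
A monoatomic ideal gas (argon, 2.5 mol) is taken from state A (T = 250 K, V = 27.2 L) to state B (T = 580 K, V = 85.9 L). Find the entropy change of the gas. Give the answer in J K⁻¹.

ΔS = 50.1 J/K

Entropy is a state function: ΔS = nC_V ln(T₂/T₁) + nR ln(V₂/V₁), with C_V = 3R/2 = 12.47 J mol⁻¹ K⁻¹ for a monoatomic ideal gas.
ΔS = 2.5 × [12.47 × ln(580/250) + 8.314 × ln(85.9/27.2)] = 50.1 J/K.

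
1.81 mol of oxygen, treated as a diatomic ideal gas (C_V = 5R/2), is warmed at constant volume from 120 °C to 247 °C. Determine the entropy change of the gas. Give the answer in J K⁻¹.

In kelvin: T₁ = 393.15 K, T₂ = 520.15 K. At constant volume, ΔS = nC_V ln(T₂/T₁) with C_V = 5R/2 = 20.79 J mol⁻¹ K⁻¹.
ΔS = 1.81 × 20.79 × ln(520.15/393.15) = 10.5 J/K.

ΔS = 10.5 J/K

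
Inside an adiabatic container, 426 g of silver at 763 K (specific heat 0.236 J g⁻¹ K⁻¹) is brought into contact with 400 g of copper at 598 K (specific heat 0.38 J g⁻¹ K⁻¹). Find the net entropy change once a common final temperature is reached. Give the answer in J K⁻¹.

Energy balance: T_f = (m₁c₁T₁ + m₂c₂T₂)/(m₁c₁ + m₂c₂) = 663.69 K.
ΔS₁ = m₁c₁ ln(T_f/T₁) = 100.536 × ln(663.69/763) = -14.02 J/K.
ΔS₂ = m₂c₂ ln(T_f/T₂) = 152 × ln(663.69/598) = 15.84 J/K.
ΔS_total = -14.02 + 15.84 = 1.82 J/K.

ΔS_total = 1.82 J/K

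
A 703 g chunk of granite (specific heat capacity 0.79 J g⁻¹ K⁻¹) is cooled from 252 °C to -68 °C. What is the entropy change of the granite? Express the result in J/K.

In kelvin: T₁ = 525.15 K, T₂ = 205.15 K. ΔS = ∫dQ_rev/T = m c ln(T₂/T₁) = 703 × 0.79 × ln(205.15/525.15) = -522 J/K.

ΔS = -522 J/K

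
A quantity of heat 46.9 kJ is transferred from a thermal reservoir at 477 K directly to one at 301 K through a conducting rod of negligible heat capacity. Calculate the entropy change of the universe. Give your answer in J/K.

ΔS_hot = −Q/T_H = −46900/477 = -98.32 J/K and ΔS_cold = +Q/T_C = 46900/301 = 155.8 J/K.
ΔS_total = -98.32 + 155.8 = 57.5 J/K, positive as the second law requires.

ΔS_total = 57.5 J/K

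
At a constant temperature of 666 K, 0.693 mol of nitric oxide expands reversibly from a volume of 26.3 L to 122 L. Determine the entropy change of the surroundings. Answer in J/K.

ΔS_surr = -8.84 J/K

For an isothermal ideal gas ΔS_gas = nR ln(V₂/V₁) = 0.693 × 8.314 × ln(122/26.3) = 8.84 J/K.
The process is reversible, so ΔS_surr = −ΔS_gas = -8.84 J/K and ΔS_universe = 0.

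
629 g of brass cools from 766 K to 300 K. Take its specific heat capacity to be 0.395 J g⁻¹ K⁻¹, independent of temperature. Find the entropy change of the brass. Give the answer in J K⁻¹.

ΔS = -233 J/K

ΔS = ∫dQ_rev/T = m c ln(T₂/T₁) = 629 × 0.395 × ln(300/766) = -233 J/K.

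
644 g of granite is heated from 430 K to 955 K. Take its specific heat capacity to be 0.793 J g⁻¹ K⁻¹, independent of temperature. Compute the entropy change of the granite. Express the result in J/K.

ΔS = 407 J/K

ΔS = ∫dQ_rev/T = m c ln(T₂/T₁) = 644 × 0.793 × ln(955/430) = 407 J/K.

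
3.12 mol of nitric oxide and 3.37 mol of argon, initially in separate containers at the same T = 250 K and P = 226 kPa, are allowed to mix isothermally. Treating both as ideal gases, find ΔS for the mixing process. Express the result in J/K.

ΔS_mix = 37.4 J/K

Mole fractions: x_A = 3.12/6.49 = 0.481, x_B = 0.519.
ΔS_mix = −R(n_A ln x_A + n_B ln x_B) = −8.314 × (3.12 ln 0.481 + 3.37 ln 0.519) = 37.4 J/K.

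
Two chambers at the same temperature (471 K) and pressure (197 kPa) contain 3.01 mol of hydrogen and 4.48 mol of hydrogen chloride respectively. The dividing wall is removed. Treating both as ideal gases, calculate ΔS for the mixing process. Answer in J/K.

ΔS_mix = 42 J/K

Mole fractions: x_A = 3.01/7.49 = 0.402, x_B = 0.598.
ΔS_mix = −R(n_A ln x_A + n_B ln x_B) = −8.314 × (3.01 ln 0.402 + 4.48 ln 0.598) = 42 J/K.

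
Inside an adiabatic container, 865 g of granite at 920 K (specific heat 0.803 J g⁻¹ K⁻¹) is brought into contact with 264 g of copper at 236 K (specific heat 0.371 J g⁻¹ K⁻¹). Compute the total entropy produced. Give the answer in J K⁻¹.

ΔS_total = 56.9 J/K

Energy balance: T_f = (m₁c₁T₁ + m₂c₂T₂)/(m₁c₁ + m₂c₂) = 835.47 K.
ΔS₁ = m₁c₁ ln(T_f/T₁) = 694.595 × ln(835.47/920) = -66.94 J/K.
ΔS₂ = m₂c₂ ln(T_f/T₂) = 97.944 × ln(835.47/236) = 123.8 J/K.
ΔS_total = -66.94 + 123.8 = 56.9 J/K.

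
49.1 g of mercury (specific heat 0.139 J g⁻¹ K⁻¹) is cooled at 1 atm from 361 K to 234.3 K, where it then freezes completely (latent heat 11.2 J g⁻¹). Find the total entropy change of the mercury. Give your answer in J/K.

Cooling step: ΔS₁ = m c ln(T_tr/T_i) = 49.1 × 0.139 × ln(234.3/361) = -2.95 J/K.
Phase change: ΔS₂ = −mL/T_tr = −49.1 × 11.2 / 234.3 = -2.347 J/K.
ΔS_total = (-2.95) + (-2.347) = -5.3 J/K.

ΔS = -5.3 J/K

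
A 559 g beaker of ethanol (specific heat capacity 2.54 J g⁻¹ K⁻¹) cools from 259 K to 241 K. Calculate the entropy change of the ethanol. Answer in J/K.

ΔS = ∫dQ_rev/T = m c ln(T₂/T₁) = 559 × 2.54 × ln(241/259) = -102 J/K.

ΔS = -102 J/K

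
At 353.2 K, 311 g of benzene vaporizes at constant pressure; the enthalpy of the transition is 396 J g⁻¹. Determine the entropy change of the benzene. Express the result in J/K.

Heat absorbed by the substance: Q = mL = 311 × 396 = 123156 J.
At constant T, ΔS = Q_rev/T = 123156 / 353.2 = 349 J/K.

ΔS = 349 J/K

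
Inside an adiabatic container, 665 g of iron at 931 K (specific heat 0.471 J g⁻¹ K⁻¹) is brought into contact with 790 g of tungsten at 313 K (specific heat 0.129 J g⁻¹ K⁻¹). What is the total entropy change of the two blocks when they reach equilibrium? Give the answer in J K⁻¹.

Energy balance: T_f = (m₁c₁T₁ + m₂c₂T₂)/(m₁c₁ + m₂c₂) = 779.29 K.
ΔS₁ = m₁c₁ ln(T_f/T₁) = 313.215 × ln(779.29/931) = -55.72 J/K.
ΔS₂ = m₂c₂ ln(T_f/T₂) = 101.91 × ln(779.29/313) = 92.96 J/K.
ΔS_total = -55.72 + 92.96 = 37.2 J/K.

ΔS_total = 37.2 J/K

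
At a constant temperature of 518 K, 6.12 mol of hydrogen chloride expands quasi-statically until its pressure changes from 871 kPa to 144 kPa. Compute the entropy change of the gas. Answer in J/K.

ΔS_gas = 91.6 J/K

For an isothermal ideal gas ΔS_gas = nR ln(P₁/P₂) = 6.12 × 8.314 × ln(871/144) = 91.6 J/K.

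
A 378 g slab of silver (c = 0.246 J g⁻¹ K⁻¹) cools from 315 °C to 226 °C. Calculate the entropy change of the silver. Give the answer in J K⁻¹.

ΔS = -15.3 J/K

In kelvin: T₁ = 588.15 K, T₂ = 499.15 K. ΔS = ∫dQ_rev/T = m c ln(T₂/T₁) = 378 × 0.246 × ln(499.15/588.15) = -15.3 J/K.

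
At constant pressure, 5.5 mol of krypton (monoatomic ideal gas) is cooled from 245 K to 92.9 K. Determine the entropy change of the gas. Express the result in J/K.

At constant pressure, ΔS = nC_p ln(T₂/T₁) with C_p = 5R/2 = 20.79 J mol⁻¹ K⁻¹.
ΔS = 5.5 × 20.79 × ln(92.9/245) = -111 J/K.

ΔS = -111 J/K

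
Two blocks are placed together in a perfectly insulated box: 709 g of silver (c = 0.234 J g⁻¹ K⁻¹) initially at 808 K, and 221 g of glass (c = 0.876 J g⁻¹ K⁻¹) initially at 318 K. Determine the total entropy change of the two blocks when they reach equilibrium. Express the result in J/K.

ΔS_total = 38.4 J/K

Energy balance: T_f = (m₁c₁T₁ + m₂c₂T₂)/(m₁c₁ + m₂c₂) = 544.13 K.
ΔS₁ = m₁c₁ ln(T_f/T₁) = 165.906 × ln(544.13/808) = -65.6 J/K.
ΔS₂ = m₂c₂ ln(T_f/T₂) = 193.596 × ln(544.13/318) = 104 J/K.
ΔS_total = -65.6 + 104 = 38.4 J/K.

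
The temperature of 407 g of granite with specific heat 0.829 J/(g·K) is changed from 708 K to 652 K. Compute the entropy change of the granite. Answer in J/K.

ΔS = ∫dQ_rev/T = m c ln(T₂/T₁) = 407 × 0.829 × ln(652/708) = -27.8 J/K.

ΔS = -27.8 J/K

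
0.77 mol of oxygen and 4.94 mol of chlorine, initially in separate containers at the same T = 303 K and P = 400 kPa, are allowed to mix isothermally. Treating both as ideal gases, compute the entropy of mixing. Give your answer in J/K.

ΔS_mix = 18.8 J/K

Mole fractions: x_A = 0.77/5.71 = 0.135, x_B = 0.865.
ΔS_mix = −R(n_A ln x_A + n_B ln x_B) = −8.314 × (0.77 ln 0.135 + 4.94 ln 0.865) = 18.8 J/K.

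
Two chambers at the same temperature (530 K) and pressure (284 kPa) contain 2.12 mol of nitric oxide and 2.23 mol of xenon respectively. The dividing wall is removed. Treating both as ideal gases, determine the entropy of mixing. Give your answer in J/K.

Mole fractions: x_A = 2.12/4.35 = 0.487, x_B = 0.513.
ΔS_mix = −R(n_A ln x_A + n_B ln x_B) = −8.314 × (2.12 ln 0.487 + 2.23 ln 0.513) = 25.1 J/K.

ΔS_mix = 25.1 J/K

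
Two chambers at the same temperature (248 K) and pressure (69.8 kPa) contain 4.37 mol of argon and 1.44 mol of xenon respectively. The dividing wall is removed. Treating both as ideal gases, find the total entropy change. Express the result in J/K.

ΔS_mix = 27 J/K

Mole fractions: x_A = 4.37/5.81 = 0.752, x_B = 0.248.
ΔS_mix = −R(n_A ln x_A + n_B ln x_B) = −8.314 × (4.37 ln 0.752 + 1.44 ln 0.248) = 27 J/K.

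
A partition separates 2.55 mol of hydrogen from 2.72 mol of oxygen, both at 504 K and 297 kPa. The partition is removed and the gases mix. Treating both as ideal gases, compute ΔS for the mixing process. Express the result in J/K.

Mole fractions: x_A = 2.55/5.27 = 0.484, x_B = 0.516.
ΔS_mix = −R(n_A ln x_A + n_B ln x_B) = −8.314 × (2.55 ln 0.484 + 2.72 ln 0.516) = 30.3 J/K.

ΔS_mix = 30.3 J/K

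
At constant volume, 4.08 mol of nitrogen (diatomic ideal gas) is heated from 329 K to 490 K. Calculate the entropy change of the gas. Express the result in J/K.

ΔS = 33.8 J/K

At constant volume, ΔS = nC_V ln(T₂/T₁) with C_V = 5R/2 = 20.79 J mol⁻¹ K⁻¹.
ΔS = 4.08 × 20.79 × ln(490/329) = 33.8 J/K.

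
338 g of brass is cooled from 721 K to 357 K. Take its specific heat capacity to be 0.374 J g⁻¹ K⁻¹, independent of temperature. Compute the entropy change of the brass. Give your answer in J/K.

ΔS = -88.9 J/K

ΔS = ∫dQ_rev/T = m c ln(T₂/T₁) = 338 × 0.374 × ln(357/721) = -88.9 J/K.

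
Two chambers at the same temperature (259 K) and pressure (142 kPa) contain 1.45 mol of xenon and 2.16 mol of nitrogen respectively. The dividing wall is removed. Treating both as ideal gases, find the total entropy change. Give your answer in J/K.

Mole fractions: x_A = 1.45/3.61 = 0.402, x_B = 0.598.
ΔS_mix = −R(n_A ln x_A + n_B ln x_B) = −8.314 × (1.45 ln 0.402 + 2.16 ln 0.598) = 20.2 J/K.

ΔS_mix = 20.2 J/K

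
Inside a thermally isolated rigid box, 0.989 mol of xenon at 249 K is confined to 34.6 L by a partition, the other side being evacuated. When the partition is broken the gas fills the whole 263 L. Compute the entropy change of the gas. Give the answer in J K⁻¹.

No heat is exchanged and no work is done, so the ideal-gas temperature stays constant.
Entropy is a state function; using a reversible isothermal path, ΔS_gas = nR ln(V₂/V₁) = 0.989 × 8.314 × ln(263/34.6) = 16.7 J/K.

ΔS_gas = 16.7 J/K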